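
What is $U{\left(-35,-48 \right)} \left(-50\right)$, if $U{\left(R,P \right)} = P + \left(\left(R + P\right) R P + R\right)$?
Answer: $6976150$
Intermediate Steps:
$U{\left(R,P \right)} = P + R + P R \left(P + R\right)$ ($U{\left(R,P \right)} = P + \left(\left(P + R\right) R P + R\right) = P + \left(R \left(P + R\right) P + R\right) = P + \left(P R \left(P + R\right) + R\right) = P + \left(R + P R \left(P + R\right)\right) = P + R + P R \left(P + R\right)$)
$U{\left(-35,-48 \right)} \left(-50\right) = \left(-48 - 35 - 48 \left(-35\right)^{2} - 35 \left(-48\right)^{2}\right) \left(-50\right) = \left(-48 - 35 - 58800 - 80640\right) \left(-50\right) = \left(-139523\right) \left(-50\right) = 6976150$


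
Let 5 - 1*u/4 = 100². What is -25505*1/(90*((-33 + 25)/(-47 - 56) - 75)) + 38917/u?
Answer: 7799903569/2776730940 ≈ 2.8090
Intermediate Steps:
u = -39980 (u = 20 - 4*100² = 20 - 4*10000 = 20 - 40000 = -39980)
-25505*1/(90*((-33 + 25)/(-47 - 56) - 75)) + 38917/u = -25505*1/(90*((-33 + 25)/(-47 - 56) - 75)) + 38917/(-39980) = -25505*1/(90*(-8/(-103) - 75)) + 38917*(-1/39980) = -25505*1/(90*(-8*(-1/103) - 75)) - 38917/39980 = -25505*1/(90*(8/103 - 75)) - 38917/39980 = -25505/((-7717/103*90)) - 38917/39980 = -25505/(-694530/103) - 38917/39980 = -25505*(-103/694530) - 38917/39980 = 525403/138906 - 38917/39980 = 7799903569/2776730940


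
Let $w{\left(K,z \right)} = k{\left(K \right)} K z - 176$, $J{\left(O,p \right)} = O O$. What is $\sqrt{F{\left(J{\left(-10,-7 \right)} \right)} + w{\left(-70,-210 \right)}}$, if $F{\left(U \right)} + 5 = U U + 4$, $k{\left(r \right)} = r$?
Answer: $i \sqrt{1019177} \approx 1009.5 i$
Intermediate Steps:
$J{\left(O,p \right)} = O^{2}$
$w{\left(K,z \right)} = -176 + z K^{2}$ ($w{\left(K,z \right)} = K K z - 176 = K^{2} z - 176 = z K^{2} - 176 = -176 + z K^{2}$)
$F{\left(U \right)} = -1 + U^{2}$ ($F{\left(U \right)} = -5 + \left(U U + 4\right) = -5 + \left(U^{2} + 4\right) = -5 + \left(4 + U^{2}\right) = -1 + U^{2}$)
$\sqrt{F{\left(J{\left(-10,-7 \right)} \right)} + w{\left(-70,-210 \right)}} = \sqrt{\left(-1 + \left(\left(-10\right)^{2}\right)^{2}\right) - \left(176 + 210 \left(-70\right)^{2}\right)} = \sqrt{\left(-1 + 100^{2}\right) - 1029176} = \sqrt{\left(-1 + 10000\right) - 1029176} = \sqrt{9999 - 1029176} = \sqrt{-1019177} = i \sqrt{1019177}$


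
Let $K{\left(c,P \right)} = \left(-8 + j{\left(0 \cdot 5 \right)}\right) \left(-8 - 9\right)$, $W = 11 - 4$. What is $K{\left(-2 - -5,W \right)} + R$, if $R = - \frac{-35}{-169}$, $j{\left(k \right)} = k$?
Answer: $\frac{22949}{169} \approx 135.79$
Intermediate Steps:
$W = 7$
$K{\left(c,P \right)} = 136$ ($K{\left(c,P \right)} = \left(-8 + 0 \cdot 5\right) \left(-8 - 9\right) = \left(-8 + 0\right) \left(-17\right) = \left(-8\right) \left(-17\right) = 136$)
$R = - \frac{35}{169}$ ($R = - \frac{\left(-35\right) \left(-1\right)}{169} = \left(-1\right) \frac{35}{169} = - \frac{35}{169} \approx -0.2071$)
$K{\left(-2 - -5,W \right)} + R = 136 - \frac{35}{169} = \frac{22949}{169}$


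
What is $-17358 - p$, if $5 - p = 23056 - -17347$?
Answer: $23040$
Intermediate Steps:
$p = -40398$ ($p = 5 - \left(23056 - -17347\right) = 5 - \left(23056 + 17347\right) = 5 - 40403 = -40398$)
$-17358 - p = -17358 - -40398 = -17358 + 40398 = 23040$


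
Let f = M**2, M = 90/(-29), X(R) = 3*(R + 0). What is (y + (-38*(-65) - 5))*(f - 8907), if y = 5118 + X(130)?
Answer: -59659463451/841 ≈ -7.0939e+7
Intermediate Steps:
X(R) = 3*R
M = -90/29 (M = 90*(-1/29) = -90/29 ≈ -3.1034)
f = 8100/841 (f = (-90/29)**2 = 8100/841 ≈ 9.6314)
y = 5508 (y = 5118 + 3*130 = 5118 + 390 = 5508)
(y + (-38*(-65) - 5))*(f - 8907) = (5508 + (-38*(-65) - 5))*(8100/841 - 8907) = (5508 + (2470 - 5))*(-7482687/841) = (5508 + 2465)*(-7482687/841) = 7973*(-7482687/841) = -59659463451/841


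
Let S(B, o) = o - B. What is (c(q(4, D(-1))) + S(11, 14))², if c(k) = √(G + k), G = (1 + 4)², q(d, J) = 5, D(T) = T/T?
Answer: (3 + √30)² ≈ 71.863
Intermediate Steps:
D(T) = 1
G = 25 (G = 5² = 25)
c(k) = √(25 + k)
(c(q(4, D(-1))) + S(11, 14))² = (√(25 + 5) + (14 - 1*11))² = (√30 + (14 - 11))² = (√30 + 3)² = (3 + √30)²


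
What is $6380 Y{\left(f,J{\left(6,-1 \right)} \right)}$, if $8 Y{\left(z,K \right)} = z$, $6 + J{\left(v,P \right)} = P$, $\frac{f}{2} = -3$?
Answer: $-4785$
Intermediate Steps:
$f = -6$ ($f = 2 \left(-3\right) = -6$)
$J{\left(v,P \right)} = -6 + P$
$Y{\left(z,K \right)} = \frac{z}{8}$
$6380 Y{\left(f,J{\left(6,-1 \right)} \right)} = 6380 \cdot \frac{1}{8} \left(-6\right) = 6380 \left(- \frac{3}{4}\right) = -4785$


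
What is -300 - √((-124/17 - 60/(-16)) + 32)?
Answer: -300 - 3*√3655/34 ≈ -305.33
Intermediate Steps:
-300 - √((-124/17 - 60/(-16)) + 32) = -300 - √((-124*1/17 - 60*(-1/16)) + 32) = -300 - √((-124/17 + 15/4) + 32) = -300 - √(-241/68 + 32) = -300 - √(1935/68) = -300 - 3*√3655/34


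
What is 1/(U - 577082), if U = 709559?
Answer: 1/132477 ≈ 7.5485e-6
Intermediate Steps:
1/(U - 577082) = 1/(709559 - 577082) = 1/132477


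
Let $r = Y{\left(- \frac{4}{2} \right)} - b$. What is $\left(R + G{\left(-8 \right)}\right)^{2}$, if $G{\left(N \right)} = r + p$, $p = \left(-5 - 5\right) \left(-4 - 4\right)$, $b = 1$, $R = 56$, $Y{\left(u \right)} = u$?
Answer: $17689$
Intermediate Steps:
$p = 80$ ($p = \left(-10\right) \left(-8\right) = 80$)
$r = -3$ ($r = - \frac{4}{2} - 1 = \left(-4\right) \frac{1}{2} - 1 = -2 - 1 = -3$)
$G{\left(N \right)} = 77$ ($G{\left(N \right)} = -3 + 80 = 77$)
$\left(R + G{\left(-8 \right)}\right)^{2} = \left(56 + 77\right)^{2} = 133^{2} = 17689$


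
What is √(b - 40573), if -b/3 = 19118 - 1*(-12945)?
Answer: I*√136762 ≈ 369.81*I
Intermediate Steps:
b = -96189 (b = -3*(19118 - 1*(-12945)) = -3*(19118 + 12945) = -3*32063 = -96189)
√(b - 40573) = √(-96189 - 40573) = √(-136762) = I*√136762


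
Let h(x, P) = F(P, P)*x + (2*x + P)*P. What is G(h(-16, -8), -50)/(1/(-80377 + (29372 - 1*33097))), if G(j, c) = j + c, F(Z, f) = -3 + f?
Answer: -37509492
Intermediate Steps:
h(x, P) = P*(P + 2*x) + x*(-3 + P) (h(x, P) = (-3 + P)*x + (2*x + P)*P = x*(-3 + P) + (P + 2*x)*P = x*(-3 + P) + P*(P + 2*x) = P*(P + 2*x) + x*(-3 + P))
G(j, c) = c + j
G(h(-16, -8), -50)/(1/(-80377 + (29372 - 1*33097))) = (-50 + ((-8)² - 3*(-16) + 3*(-8)*(-16)))/(1/(-80377 + (29372 - 1*33097))) = (-50 + (64 + 48 + 384))/(1/(-80377 + (29372 - 33097))) = (-50 + 496)/(1/(-80377 - 3725)) = 446/(1/(-84102)) = 446/(-1/84102) = 446*(-84102) = -37509492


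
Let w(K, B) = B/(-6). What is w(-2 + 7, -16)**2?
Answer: 64/9 ≈ 7.1111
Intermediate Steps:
w(K, B) = -B/6 (w(K, B) = B*(-1/6) = -B/6)
w(-2 + 7, -16)**2 = (-1/6*(-16))**2 = (8/3)**2 = 64/9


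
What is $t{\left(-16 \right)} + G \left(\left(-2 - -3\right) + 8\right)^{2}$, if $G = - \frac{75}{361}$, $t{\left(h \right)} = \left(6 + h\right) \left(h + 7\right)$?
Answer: $\frac{26415}{361} \approx 73.172$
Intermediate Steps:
$t{\left(h \right)} = \left(6 + h\right) \left(7 + h\right)$
$G = - \frac{75}{361}$ ($G = \left(-75\right) \frac{1}{361} = - \frac{75}{361} \approx -0.20776$)
$t{\left(-16 \right)} + G \left(\left(-2 - -3\right) + 8\right)^{2} = \left(42 + \left(-16\right)^{2} + 13 \left(-16\right)\right) - \frac{75 \left(\left(-2 - -3\right) + 8\right)^{2}}{361} = \left(42 + 256 - 208\right) - \frac{75 \left(\left(-2 + 3\right) + 8\right)^{2}}{361} = 90 - \frac{75 \left(1 + 8\right)^{2}}{361} = 90 - \frac{75 \cdot 9^{2}}{361} = 90 - \frac{6075}{361} = \frac{26415}{361}$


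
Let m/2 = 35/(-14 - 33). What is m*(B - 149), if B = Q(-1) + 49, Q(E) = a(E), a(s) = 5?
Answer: 6650/47 ≈ 141.49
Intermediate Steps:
Q(E) = 5
B = 54 (B = 5 + 49 = 54)
m = -70/47 (m = 2*(35/(-14 - 33)) = 2*(35/(-47)) = 2*(35*(-1/47)) = 2*(-35/47) = -70/47 ≈ -1.4894)
m*(B - 149) = -70*(54 - 149)/47 = -70/47*(-95) = 6650/47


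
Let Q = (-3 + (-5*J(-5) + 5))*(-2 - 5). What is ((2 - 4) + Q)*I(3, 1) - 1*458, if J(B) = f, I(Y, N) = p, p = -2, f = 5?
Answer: -776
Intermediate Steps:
I(Y, N) = -2
J(B) = 5
Q = 161 (Q = (-3 + (-5*5 + 5))*(-2 - 5) = (-3 + (-25 + 5))*(-7) = (-3 - 20)*(-7) = -23*(-7) = 161)
((2 - 4) + Q)*I(3, 1) - 1*458 = ((2 - 4) + 161)*(-2) - 1*458 = (-2 + 161)*(-2) - 458 = 159*(-2) - 458 = -318 - 458 = -776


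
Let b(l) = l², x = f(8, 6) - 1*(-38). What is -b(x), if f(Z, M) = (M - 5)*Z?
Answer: -2116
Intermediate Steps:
f(Z, M) = Z*(-5 + M) (f(Z, M) = (-5 + M)*Z = Z*(-5 + M))
x = 46 (x = 8*(-5 + 6) - 1*(-38) = 8*1 + 38 = 8 + 38 = 46)
-b(x) = -1*46² = -1*2116 = -2116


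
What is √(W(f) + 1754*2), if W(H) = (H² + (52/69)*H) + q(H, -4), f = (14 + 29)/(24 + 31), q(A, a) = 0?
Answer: √50539592409/3795 ≈ 59.239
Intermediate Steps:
f = 43/55 ≈ 0.78182
W(H) = H² + 52*H/69 (W(H) = (H² + (52/69)*H) + 0 = (H² + (52*(1/69))*H) + 0 = (H² + 52*H/69) + 0 = H² + 52*H/69)
√(W(f) + 1754*2) = √((1/69)*(43/55)*(52 + 69*(43/55)) + 1754*2) = √((1/69)*(43/55)*(52 + 2967/55) + 3508) = √((1/69)*(43/55)*(5827/55) + 3508) = √(250561/208725 + 3508) = √(732457861/208725) = √50539592409/3795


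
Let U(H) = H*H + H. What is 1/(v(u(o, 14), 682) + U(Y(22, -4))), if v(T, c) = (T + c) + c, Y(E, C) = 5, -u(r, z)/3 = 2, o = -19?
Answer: 1/1388 ≈ 0.00072046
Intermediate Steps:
u(r, z) = -6 (u(r, z) = -3*2 = -6)
U(H) = H + H**2 (U(H) = H**2 + H = H + H**2)
v(T, c) = T + 2*c
1/(v(u(o, 14), 682) + U(Y(22, -4))) = 1/((-6 + 2*682) + 5*(1 + 5)) = 1/((-6 + 1364) + 5*6) = 1/(1358 + 30) = 1/1388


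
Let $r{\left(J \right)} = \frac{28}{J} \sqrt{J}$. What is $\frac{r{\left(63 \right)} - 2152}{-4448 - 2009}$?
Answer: $\frac{2152}{6457} - \frac{4 \sqrt{7}}{19371} \approx 0.33274$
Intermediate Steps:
$r{\left(J \right)} = \frac{28}{\sqrt{J}}$
$\frac{r{\left(63 \right)} - 2152}{-4448 - 2009} = \frac{\frac{28}{3 \sqrt{7}} - 2152}{-4448 - 2009} = \frac{28 \frac{\sqrt{7}}{21} - 2152}{-6457} = \left(\frac{4 \sqrt{7}}{3} - 2152\right) \left(- \frac{1}{6457}\right) = \left(-2152 + \frac{4 \sqrt{7}}{3}\right) \left(- \frac{1}{6457}\right) = \frac{2152}{6457} - \frac{4 \sqrt{7}}{19371}$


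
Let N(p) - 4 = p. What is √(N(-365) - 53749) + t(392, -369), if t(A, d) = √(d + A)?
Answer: √23 + I*√54110 ≈ 4.7958 + 232.62*I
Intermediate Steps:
t(A, d) = √(A + d)
N(p) = 4 + p
√(N(-365) - 53749) + t(392, -369) = √((4 - 365) - 53749) + √(392 - 369) = √(-361 - 53749) + √23 = √(-54110) + √23 = I*√54110 + √23 = √23 + I*√54110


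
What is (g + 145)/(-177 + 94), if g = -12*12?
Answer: -1/83 ≈ -0.012048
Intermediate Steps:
g = -144
(g + 145)/(-177 + 94) = (-144 + 145)/(-177 + 94) = 1/(-83) = 1*(-1/83) = -1/83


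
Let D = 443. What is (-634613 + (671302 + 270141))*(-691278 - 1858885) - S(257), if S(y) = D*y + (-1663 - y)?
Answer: -782466625221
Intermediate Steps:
S(y) = -1663 + 442*y (S(y) = 443*y + (-1663 - y) = -1663 + 442*y)
(-634613 + (671302 + 270141))*(-691278 - 1858885) - S(257) = (-634613 + (671302 + 270141))*(-691278 - 1858885) - (-1663 + 442*257) = (-634613 + 941443)*(-2550163) - (-1663 + 113594) = 306830*(-2550163) - 1*111931 = -782466513290 - 111931 = -782466625221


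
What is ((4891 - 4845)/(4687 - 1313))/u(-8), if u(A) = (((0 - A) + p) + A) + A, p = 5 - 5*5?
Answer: -23/47236 ≈ -0.00048692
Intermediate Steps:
p = -20 (p = 5 - 25 = -20)
u(A) = -20 + A (u(A) = (((0 - A) - 20) + A) + A = ((-A - 20) + A) + A = ((-20 - A) + A) + A = -20 + A)
((4891 - 4845)/(4687 - 1313))/u(-8) = ((4891 - 4845)/(4687 - 1313))/(-20 - 8) = (46/3374)/(-28) = (46*(1/3374))*(-1/28) = (23/1687)*(-1/28) = -23/47236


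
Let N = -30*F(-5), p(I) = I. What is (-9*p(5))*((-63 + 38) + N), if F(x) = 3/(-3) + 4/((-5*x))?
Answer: -9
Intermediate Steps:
F(x) = -1 - 4/(5*x) (F(x) = 3*(-⅓) + 4*(-1/(5*x)) = -1 - 4/(5*x))
N = 126/5 (N = -30*(-⅘ - 1*(-5))/(-5) = -(-6)*(-⅘ + 5) = -(-6)*21/5 = -30*(-21/25) = 126/5 ≈ 25.200)
(-9*p(5))*((-63 + 38) + N) = (-9*5)*((-63 + 38) + 126/5) = -45*(-25 + 126/5) = -45*⅕ = -9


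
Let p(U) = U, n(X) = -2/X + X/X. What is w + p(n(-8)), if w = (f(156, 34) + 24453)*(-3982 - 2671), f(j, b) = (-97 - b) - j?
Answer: -643105587/4 ≈ -1.6078e+8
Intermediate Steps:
f(j, b) = -97 - b - j
n(X) = 1 - 2/X (n(X) = -2/X + 1 = 1 - 2/X)
w = -160776398 (w = ((-97 - 1*34 - 1*156) + 24453)*(-3982 - 2671) = ((-97 - 34 - 156) + 24453)*(-6653) = (-287 + 24453)*(-6653) = 24166*(-6653) = -160776398)
w + p(n(-8)) = -160776398 + (-2 - 8)/(-8) = -160776398 - ⅛*(-10) = -160776398 + 5/4 = -643105587/4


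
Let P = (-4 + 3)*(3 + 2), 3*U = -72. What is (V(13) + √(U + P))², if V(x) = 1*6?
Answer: (6 + I*√29)² ≈ 7.0 + 64.622*I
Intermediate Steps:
V(x) = 6
U = -24 (U = (⅓)*(-72) = -24)
P = -5 (P = -1*5 = -5)
(V(13) + √(U + P))² = (6 + √(-24 - 5))² = (6 + √(-29))² = (6 + I*√29)²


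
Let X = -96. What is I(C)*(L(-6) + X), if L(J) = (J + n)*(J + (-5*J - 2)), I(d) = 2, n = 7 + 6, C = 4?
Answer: 116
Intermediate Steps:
n = 13
L(J) = (-2 - 4*J)*(13 + J) (L(J) = (J + 13)*(J + (-5*J - 2)) = (13 + J)*(J + (-2 - 5*J)) = (13 + J)*(-2 - 4*J) = (-2 - 4*J)*(13 + J))
I(C)*(L(-6) + X) = 2*((-26 - 54*(-6) - 4*(-6)**2) - 96) = 2*((-26 + 324 - 4*36) - 96) = 2*((-26 + 324 - 144) - 96) = 2*(154 - 96) = 2*58 = 116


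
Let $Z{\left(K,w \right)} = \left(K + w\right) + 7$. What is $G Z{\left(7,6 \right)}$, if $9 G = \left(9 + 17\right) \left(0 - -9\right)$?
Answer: $520$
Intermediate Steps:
$Z{\left(K,w \right)} = 7 + K + w$
$G = 26$ ($G = \frac{\left(9 + 17\right) \left(0 - -9\right)}{9} = \frac{26 \left(0 + 9\right)}{9} = \frac{26 \cdot 9}{9} = \frac{1}{9} \cdot 234 = 26$)
$G Z{\left(7,6 \right)} = 26 \left(7 + 7 + 6\right) = 26 \cdot 20 = 520$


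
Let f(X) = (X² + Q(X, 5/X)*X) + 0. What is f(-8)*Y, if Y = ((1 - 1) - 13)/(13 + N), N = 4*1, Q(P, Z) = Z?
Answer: -897/17 ≈ -52.765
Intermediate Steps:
N = 4
Y = -13/17 (Y = ((1 - 1) - 13)/(13 + 4) = (0 - 13)/17 = -13*1/17 = -13/17 ≈ -0.76471)
f(X) = 5 + X² (f(X) = (X² + (5/X)*X) + 0 = (X² + 5) + 0 = (5 + X²) + 0 = 5 + X²)
f(-8)*Y = (5 + (-8)²)*(-13/17) = (5 + 64)*(-13/17) = 69*(-13/17) = -897/17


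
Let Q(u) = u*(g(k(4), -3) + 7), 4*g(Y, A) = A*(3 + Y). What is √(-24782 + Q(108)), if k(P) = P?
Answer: I*√24593 ≈ 156.82*I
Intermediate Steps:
g(Y, A) = A*(3 + Y)/4 (g(Y, A) = (A*(3 + Y))/4 = A*(3 + Y)/4)
Q(u) = 7*u/4 (Q(u) = u*((¼)*(-3)*(3 + 4) + 7) = u*((¼)*(-3)*7 + 7) = u*(-21/4 + 7) = u*(7/4) = 7*u/4)
√(-24782 + Q(108)) = √(-24782 + (7/4)*108) = √(-24782 + 189) = √(-24593) = I*√24593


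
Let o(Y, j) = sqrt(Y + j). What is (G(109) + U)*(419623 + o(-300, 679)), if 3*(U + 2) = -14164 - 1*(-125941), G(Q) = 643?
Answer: 15903711700 + 37900*sqrt(379) ≈ 1.5904e+10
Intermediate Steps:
U = 37257 (U = -2 + (-14164 - 1*(-125941))/3 = -2 + (-14164 + 125941)/3 = -2 + (1/3)*111777 = -2 + 37259 = 37257)
(G(109) + U)*(419623 + o(-300, 679)) = (643 + 37257)*(419623 + sqrt(-300 + 679)) = 37900*(419623 + sqrt(379)) = 15903711700 + 37900*sqrt(379)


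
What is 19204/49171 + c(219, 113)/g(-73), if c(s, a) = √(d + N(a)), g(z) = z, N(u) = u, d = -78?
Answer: 19204/49171 - √35/73 ≈ 0.30951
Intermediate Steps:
c(s, a) = √(-78 + a)
19204/49171 + c(219, 113)/g(-73) = 19204/49171 + √(-78 + 113)/(-73) = 19204*(1/49171) + √35*(-1/73) = 19204/49171 - √35/73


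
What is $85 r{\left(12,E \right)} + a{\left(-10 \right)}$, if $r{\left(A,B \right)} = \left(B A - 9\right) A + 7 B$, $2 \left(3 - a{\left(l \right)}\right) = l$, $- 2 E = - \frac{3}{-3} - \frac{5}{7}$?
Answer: $- \frac{77039}{7} \approx -11006.0$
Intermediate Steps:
$E = - \frac{1}{7}$ ($E = - \frac{- \frac{3}{-3} - \frac{5}{7}}{2} = - \frac{\left(-3\right) \left(- \frac{1}{3}\right) - \frac{5}{7}}{2} = - \frac{1 - \frac{5}{7}}{2} = \left(- \frac{1}{2}\right) \frac{2}{7} = - \frac{1}{7} \approx -0.14286$)
$a{\left(l \right)} = 3 - \frac{l}{2}$
$r{\left(A,B \right)} = 7 B + A \left(-9 + A B\right)$ ($r{\left(A,B \right)} = \left(A B - 9\right) A + 7 B = \left(-9 + A B\right) A + 7 B = A \left(-9 + A B\right) + 7 B = 7 B + A \left(-9 + A B\right)$)
$85 r{\left(12,E \right)} + a{\left(-10 \right)} = 85 \left(\left(-9\right) 12 + 7 \left(- \frac{1}{7}\right) - \frac{12^{2}}{7}\right) + \left(3 - -5\right) = 85 \left(-108 - 1 - \frac{144}{7}\right) + \left(3 + 5\right) = 85 \left(-108 - 1 - \frac{144}{7}\right) + 8 = 85 \left(- \frac{907}{7}\right) + 8 = - \frac{77095}{7} + 8 = - \frac{77039}{7}$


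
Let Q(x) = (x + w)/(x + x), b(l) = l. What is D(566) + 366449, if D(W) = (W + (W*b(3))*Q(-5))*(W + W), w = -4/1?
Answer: 13685417/5 ≈ 2.7371e+6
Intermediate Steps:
w = -4 (w = -4*1 = -4)
Q(x) = (-4 + x)/(2*x) (Q(x) = (x - 4)/(x + x) = (-4 + x)/((2*x)) = (-4 + x)*(1/(2*x)) = (-4 + x)/(2*x))
D(W) = 37*W²/5 (D(W) = (W + (W*3)*((½)*(-4 - 5)/(-5)))*(W + W) = (W + (3*W)*((½)*(-⅕)*(-9)))*(2*W) = (W + (3*W)*(9/10))*(2*W) = (W + 27*W/10)*(2*W) = (37*W/10)*(2*W) = 37*W²/5)
D(566) + 366449 = (37/5)*566² + 366449 = (37/5)*320356 + 366449 = 11853172/5 + 366449 = 13685417/5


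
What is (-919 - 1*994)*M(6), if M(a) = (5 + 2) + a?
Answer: -24869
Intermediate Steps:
M(a) = 7 + a
(-919 - 1*994)*M(6) = (-919 - 1*994)*(7 + 6) = (-919 - 994)*13 = -1913*13 = -24869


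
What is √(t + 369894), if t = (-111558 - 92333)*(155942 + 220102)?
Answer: 3*I*√8519068590 ≈ 2.769e+5*I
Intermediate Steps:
t = -76671987204 (t = -203891*376044 = -76671987204)
√(t + 369894) = √(-76671987204 + 369894) = √(-76671617310) = 3*I*√8519068590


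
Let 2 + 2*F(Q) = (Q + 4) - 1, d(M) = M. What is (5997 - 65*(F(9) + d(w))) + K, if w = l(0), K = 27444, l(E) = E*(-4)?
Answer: 33116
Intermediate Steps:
l(E) = -4*E
w = 0 (w = -4*0 = 0)
F(Q) = ½ + Q/2 (F(Q) = -1 + ((Q + 4) - 1)/2 = -1 + ((4 + Q) - 1)/2 = -1 + (3 + Q)/2 = -1 + (3/2 + Q/2) = ½ + Q/2)
(5997 - 65*(F(9) + d(w))) + K = (5997 - 65*((½ + (½)*9) + 0)) + 27444 = (5997 - 65*((½ + 9/2) + 0)) + 27444 = (5997 - 65*(5 + 0)) + 27444 = (5997 - 65*5) + 27444 = (5997 - 325) + 27444 = 5672 + 27444 = 33116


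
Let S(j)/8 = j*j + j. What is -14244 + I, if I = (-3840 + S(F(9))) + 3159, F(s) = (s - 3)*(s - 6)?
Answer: -12189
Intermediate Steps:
F(s) = (-6 + s)*(-3 + s) (F(s) = (-3 + s)*(-6 + s) = (-6 + s)*(-3 + s))
S(j) = 8*j + 8*j² (S(j) = 8*(j*j + j) = 8*(j² + j) = 8*(j + j²) = 8*j + 8*j²)
I = 2055 (I = (-3840 + 8*(18 + 9² - 9*9)*(1 + (18 + 9² - 9*9))) + 3159 = (-3840 + 8*(18 + 81 - 81)*(1 + (18 + 81 - 81))) + 3159 = (-3840 + 8*18*(1 + 18)) + 3159 = (-3840 + 8*18*19) + 3159 = (-3840 + 2736) + 3159 = -1104 + 3159 = 2055)
-14244 + I = -14244 + 2055 = -12189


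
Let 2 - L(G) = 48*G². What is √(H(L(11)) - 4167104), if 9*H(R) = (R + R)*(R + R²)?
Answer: 2*I*√10872399386 ≈ 2.0854e+5*I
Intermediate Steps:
L(G) = 2 - 48*G²
H(R) = 2*R*(R + R²)/9 (H(R) = ((R + R)*(R + R²))/9 = ((2*R)*(R + R²))/9 = (2*R*(R + R²))/9 = 2*R*(R + R²)/9)
√(H(L(11)) - 4167104) = √(2*(2 - 48*11²)²*(1 + (2 - 48*11²))/9 - 4167104) = √(2*(2 - 48*121)²*(1 + (2 - 48*121))/9 - 4167104) = √(2*(2 - 5808)²*(1 + (2 - 5808))/9 - 4167104) = √((2/9)*(-5806)²*(1 - 5806) - 4167104) = √((2/9)*33709636*(-5805) - 4167104) = √(-43485430440 - 4167104) = √(-43489597544) = 2*I*√10872399386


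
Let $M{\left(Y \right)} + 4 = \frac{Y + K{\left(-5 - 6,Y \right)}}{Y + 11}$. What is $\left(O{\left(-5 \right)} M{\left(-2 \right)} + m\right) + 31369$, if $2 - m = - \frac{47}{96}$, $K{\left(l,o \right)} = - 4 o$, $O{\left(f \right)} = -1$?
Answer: $\frac{3011983}{96} \approx 31375.0$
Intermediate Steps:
$M{\left(Y \right)} = -4 - \frac{3 Y}{11 + Y}$ ($M{\left(Y \right)} = -4 + \frac{Y - 4 Y}{Y + 11} = -4 + \frac{\left(-3\right) Y}{11 + Y} = -4 - \frac{3 Y}{11 + Y}$)
$m = \frac{239}{96}$ ($m = 2 - - \frac{47}{96} = 2 + \frac{47}{96} = \frac{239}{96} \approx 2.4896$)
$\left(O{\left(-5 \right)} M{\left(-2 \right)} + m\right) + 31369 = \left(- \frac{-44 - -14}{11 - 2} + \frac{239}{96}\right) + 31369 = \left(- \frac{-44 + 14}{9} + \frac{239}{96}\right) + 31369 = \left(- \frac{-30}{9} + \frac{239}{96}\right) + 31369 = \left(\left(-1\right) \left(- \frac{10}{3}\right) + \frac{239}{96}\right) + 31369 = \left(\frac{10}{3} + \frac{239}{96}\right) + 31369 = \frac{559}{96} + 31369 = \frac{3011983}{96}$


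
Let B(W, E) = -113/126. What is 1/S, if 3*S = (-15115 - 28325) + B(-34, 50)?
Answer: -378/5473553 ≈ -6.9059e-5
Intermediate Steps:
B(W, E) = -113/126 (B(W, E) = -113*1/126 = -113/126)
S = -5473553/378 (S = ((-15115 - 28325) - 113/126)/3 = (-43440 - 113/126)/3 = (1/3)*(-5473553/126) = -5473553/378 ≈ -14480.)
1/S = 1/(-5473553/378) = -378/5473553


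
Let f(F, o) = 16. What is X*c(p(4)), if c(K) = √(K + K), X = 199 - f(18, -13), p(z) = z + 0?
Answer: 366*√2 ≈ 517.60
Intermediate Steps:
p(z) = z
X = 183 (X = 199 - 1*16 = 199 - 16 = 183)
c(K) = √2*√K (c(K) = √(2*K) = √2*√K)
X*c(p(4)) = 183*(√2*√4) = 183*(√2*2) = 183*(2*√2) = 366*√2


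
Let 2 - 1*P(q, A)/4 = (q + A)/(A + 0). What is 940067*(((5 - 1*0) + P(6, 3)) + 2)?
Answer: 2820201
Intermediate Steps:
P(q, A) = 8 - 4*(A + q)/A (P(q, A) = 8 - 4*(q + A)/(A + 0) = 8 - 4*(A + q)/A)
940067*(((5 - 1*0) + P(6, 3)) + 2) = 940067*(((5 - 1*0) + (4 - 4*6/3)) + 2) = 940067*(((5 + 0) + (4 - 4*6*⅓)) + 2) = 940067*((5 + (4 - 8)) + 2) = 940067*((5 - 4) + 2) = 940067*(1 + 2) = 940067*3 = 2820201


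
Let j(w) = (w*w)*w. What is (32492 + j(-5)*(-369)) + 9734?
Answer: 88351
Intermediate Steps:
j(w) = w**3 (j(w) = w**2*w = w**3)
(32492 + j(-5)*(-369)) + 9734 = (32492 + (-5)**3*(-369)) + 9734 = (32492 - 125*(-369)) + 9734 = (32492 + 46125) + 9734 = 78617 + 9734 = 88351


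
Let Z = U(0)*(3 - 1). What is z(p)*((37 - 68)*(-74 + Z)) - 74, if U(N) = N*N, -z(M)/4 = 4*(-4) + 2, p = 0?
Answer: 128390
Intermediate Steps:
z(M) = 56 (z(M) = -4*(4*(-4) + 2) = -4*(-16 + 2) = -4*(-14) = 56)
U(N) = N**2
Z = 0 (Z = 0**2*(3 - 1) = 0*2 = 0)
z(p)*((37 - 68)*(-74 + Z)) - 74 = 56*((37 - 68)*(-74 + 0)) - 74 = 56*(-31*(-74)) - 74 = 56*2294 - 74 = 128464 - 74 = 128390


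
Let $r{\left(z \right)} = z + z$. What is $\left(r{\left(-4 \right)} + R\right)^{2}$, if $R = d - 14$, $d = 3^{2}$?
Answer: $169$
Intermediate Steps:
$d = 9$
$r{\left(z \right)} = 2 z$
$R = -5$ ($R = 9 - 14 = -5$)
$\left(r{\left(-4 \right)} + R\right)^{2} = \left(2 \left(-4\right) - 5\right)^{2} = \left(-8 - 5\right)^{2} = \left(-13\right)^{2} = 169$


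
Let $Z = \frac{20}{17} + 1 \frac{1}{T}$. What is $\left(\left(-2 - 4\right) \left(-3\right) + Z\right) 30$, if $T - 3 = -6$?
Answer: $\frac{9610}{17} \approx 565.29$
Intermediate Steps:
$T = -3$ ($T = 3 - 6 = -3$)
$Z = \frac{43}{51}$ ($Z = \frac{20}{17} + 1 \frac{1}{-3} = 20 \cdot \frac{1}{17} + 1 \left(- \frac{1}{3}\right) = \frac{20}{17} - \frac{1}{3} = \frac{43}{51} \approx 0.84314$)
$\left(\left(-2 - 4\right) \left(-3\right) + Z\right) 30 = \left(\left(-2 - 4\right) \left(-3\right) + \frac{43}{51}\right) 30 = \left(\left(-6\right) \left(-3\right) + \frac{43}{51}\right) 30 = \left(18 + \frac{43}{51}\right) 30 = \frac{961}{51} \cdot 30 = \frac{9610}{17}$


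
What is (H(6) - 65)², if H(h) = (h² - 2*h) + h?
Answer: 1225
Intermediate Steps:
H(h) = h² - h
(H(6) - 65)² = (6*(-1 + 6) - 65)² = (6*5 - 65)² = (30 - 65)² = (-35)² = 1225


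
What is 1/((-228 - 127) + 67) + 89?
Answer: 25631/288 ≈ 88.997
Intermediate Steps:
1/((-228 - 127) + 67) + 89 = 1/(-355 + 67) + 89 = 1/(-288) + 89 = -1/288 + 89 = 25631/288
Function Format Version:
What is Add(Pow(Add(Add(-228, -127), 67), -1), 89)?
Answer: Rational(25631, 288) ≈ 88.997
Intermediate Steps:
Add(Pow(Add(Add(-228, -127), 67), -1), 89) = Add(Pow(Add(-355, 67), -1), 89) = Add(Pow(-288, -1), 89) = Add(Rational(-1, 288), 89) = Rational(25631, 288)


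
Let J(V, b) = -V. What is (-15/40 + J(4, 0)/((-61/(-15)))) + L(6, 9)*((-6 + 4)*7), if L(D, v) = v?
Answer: -62151/488 ≈ -127.36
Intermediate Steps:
(-15/40 + J(4, 0)/((-61/(-15)))) + L(6, 9)*((-6 + 4)*7) = (-15/40 + (-1*4)/((-61/(-15)))) + 9*((-6 + 4)*7) = (-15*1/40 - 4/((-61*(-1/15)))) + 9*(-2*7) = (-3/8 - 4/61/15) + 9*(-14) = (-3/8 - 4*15/61) - 126 = (-3/8 - 60/61) - 126 = -663/488 - 126 = -62151/488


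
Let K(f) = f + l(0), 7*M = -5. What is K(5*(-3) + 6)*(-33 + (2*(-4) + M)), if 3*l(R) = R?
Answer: 2628/7 ≈ 375.43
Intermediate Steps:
M = -5/7 (M = (1/7)*(-5) = -5/7 ≈ -0.71429)
l(R) = R/3
K(f) = f (K(f) = f + (1/3)*0 = f + 0 = f)
K(5*(-3) + 6)*(-33 + (2*(-4) + M)) = (5*(-3) + 6)*(-33 + (2*(-4) - 5/7)) = (-15 + 6)*(-33 + (-8 - 5/7)) = -9*(-33 - 61/7) = -9*(-292/7) = 2628/7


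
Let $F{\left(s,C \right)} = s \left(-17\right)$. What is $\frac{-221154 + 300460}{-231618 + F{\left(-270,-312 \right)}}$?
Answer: $- \frac{39653}{113514} \approx -0.34932$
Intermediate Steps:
$F{\left(s,C \right)} = - 17 s$
$\frac{-221154 + 300460}{-231618 + F{\left(-270,-312 \right)}} = \frac{-221154 + 300460}{-231618 - -4590} = \frac{79306}{-231618 + 4590} = \frac{79306}{-227028} = 79306 \left(- \frac{1}{227028}\right) = - \frac{39653}{113514}$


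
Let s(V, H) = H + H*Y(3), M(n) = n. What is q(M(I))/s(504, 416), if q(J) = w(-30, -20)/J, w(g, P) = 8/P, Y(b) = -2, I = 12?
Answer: 1/12480 ≈ 8.0128e-5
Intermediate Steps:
s(V, H) = -H (s(V, H) = H + H*(-2) = H - 2*H = -H)
q(J) = -2/(5*J) (q(J) = (8/(-20))/J = (8*(-1/20))/J = -2/(5*J))
q(M(I))/s(504, 416) = (-2/5/12)/((-1*416)) = -2/5*1/12/(-416) = -1/30*(-1/416) = 1/12480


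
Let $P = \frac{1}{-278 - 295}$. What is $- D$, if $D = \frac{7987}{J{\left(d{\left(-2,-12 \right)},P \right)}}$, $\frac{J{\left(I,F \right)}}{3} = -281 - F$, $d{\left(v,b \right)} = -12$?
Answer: $\frac{1525517}{161012} \approx 9.4745$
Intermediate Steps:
$P = - \frac{1}{573}$ ($P = \frac{1}{-573} = - \frac{1}{573} \approx -0.0017452$)
$J{\left(I,F \right)} = -843 - 3 F$ ($J{\left(I,F \right)} = 3 \left(-281 - F\right) = -843 - 3 F$)
$D = - \frac{1525517}{161012}$ ($D = \frac{7987}{-843 - - \frac{1}{191}} = \frac{7987}{-843 + \frac{1}{191}} = \frac{7987}{- \frac{161012}{191}} = 7987 \left(- \frac{191}{161012}\right) = - \frac{1525517}{161012} \approx -9.4745$)
$- D = \left(-1\right) \left(- \frac{1525517}{161012}\right) = \frac{1525517}{161012}$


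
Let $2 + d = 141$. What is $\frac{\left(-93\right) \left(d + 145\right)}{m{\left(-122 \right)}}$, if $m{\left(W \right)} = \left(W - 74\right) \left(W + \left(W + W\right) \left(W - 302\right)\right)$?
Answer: $\frac{6603}{5063366} \approx 0.0013041$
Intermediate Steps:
$d = 139$ ($d = -2 + 141 = 139$)
$m{\left(W \right)} = \left(-74 + W\right) \left(W + 2 W \left(-302 + W\right)\right)$
$\frac{\left(-93\right) \left(d + 145\right)}{m{\left(-122 \right)}} = \frac{\left(-93\right) \left(139 + 145\right)}{\left(-122\right) \left(44622 - -91622 + 2 \left(-122\right)^{2}\right)} = \frac{\left(-93\right) 284}{\left(-122\right) \left(44622 + 91622 + 2 \cdot 14884\right)} = - \frac{26412}{\left(-122\right) \left(44622 + 91622 + 29768\right)} = - \frac{26412}{\left(-122\right) 166012} = - \frac{26412}{-20253464} = \left(-26412\right) \left(- \frac{1}{20253464}\right) = \frac{6603}{5063366}$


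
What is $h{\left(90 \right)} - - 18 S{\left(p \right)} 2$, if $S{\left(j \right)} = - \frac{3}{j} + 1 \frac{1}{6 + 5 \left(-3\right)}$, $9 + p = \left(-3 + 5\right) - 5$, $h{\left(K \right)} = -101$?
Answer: $-96$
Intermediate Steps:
$p = -12$ ($p = -9 + \left(\left(-3 + 5\right) - 5\right) = -9 + \left(2 - 5\right) = -9 - 3 = -12$)
$S{\left(j \right)} = - \frac{1}{9} - \frac{3}{j}$ ($S{\left(j \right)} = - \frac{3}{j} + 1 \frac{1}{6 - 15} = - \frac{3}{j} + 1 \frac{1}{-9} = - \frac{3}{j} + 1 \left(- \frac{1}{9}\right) = - \frac{3}{j} - \frac{1}{9} = - \frac{1}{9} - \frac{3}{j}$)
$h{\left(90 \right)} - - 18 S{\left(p \right)} 2 = -101 - - 18 \frac{-27 - -12}{9 \left(-12\right)} 2 = -101 - - 18 \cdot \frac{1}{9} \left(- \frac{1}{12}\right) \left(-27 + 12\right) 2 = -101 - - 18 \cdot \frac{1}{9} \left(- \frac{1}{12}\right) \left(-15\right) 2 = -101 - \left(-18\right) \frac{5}{36} \cdot 2 = -101 - \left(- \frac{5}{2}\right) 2 = -101 - -5 = -101 + 5 = -96$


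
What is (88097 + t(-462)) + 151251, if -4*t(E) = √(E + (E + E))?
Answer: 239348 - 3*I*√154/4 ≈ 2.3935e+5 - 9.3073*I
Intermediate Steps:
t(E) = -√3*√E/4 (t(E) = -√(E + (E + E))/4 = -√(E + 2*E)/4 = -√3*√E/4)
(88097 + t(-462)) + 151251 = (88097 - √3*√(-462)/4) + 151251 = (88097 - √3*I*√462/4) + 151251 = (88097 - 3*I*√154/4) + 151251 = 239348 - 3*I*√154/4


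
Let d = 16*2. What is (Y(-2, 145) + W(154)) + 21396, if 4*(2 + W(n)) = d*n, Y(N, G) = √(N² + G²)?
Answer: 22626 + √21029 ≈ 22771.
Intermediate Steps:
Y(N, G) = √(G² + N²)
d = 32
W(n) = -2 + 8*n (W(n) = -2 + (32*n)/4 = -2 + 8*n)
(Y(-2, 145) + W(154)) + 21396 = (√(145² + (-2)²) + (-2 + 8*154)) + 21396 = (√(21025 + 4) + (-2 + 1232)) + 21396 = (√21029 + 1230) + 21396 = (1230 + √21029) + 21396 = 22626 + √21029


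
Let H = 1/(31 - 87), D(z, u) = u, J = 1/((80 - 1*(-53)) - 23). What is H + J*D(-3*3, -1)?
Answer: -83/3080 ≈ -0.026948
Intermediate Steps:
J = 1/110 (J = 1/((80 + 53) - 23) = 1/(133 - 23) = 1/110 ≈ 0.0090909)
H = -1/56 (H = 1/(-56) = -1/56 ≈ -0.017857)
H + J*D(-3*3, -1) = -1/56 + (1/110)*(-1) = -1/56 - 1/110 = -83/3080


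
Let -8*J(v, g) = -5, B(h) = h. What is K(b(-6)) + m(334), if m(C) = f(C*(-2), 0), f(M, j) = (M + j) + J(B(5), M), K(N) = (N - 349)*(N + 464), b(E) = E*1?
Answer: -1306059/8 ≈ -1.6326e+5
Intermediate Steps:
b(E) = E
J(v, g) = 5/8 (J(v, g) = -⅛*(-5) = 5/8)
K(N) = (-349 + N)*(464 + N)
f(M, j) = 5/8 + M + j (f(M, j) = (M + j) + 5/8 = 5/8 + M + j)
m(C) = 5/8 - 2*C (m(C) = 5/8 + C*(-2) + 0 = 5/8 - 2*C + 0 = 5/8 - 2*C)
K(b(-6)) + m(334) = (-161936 + (-6)² + 115*(-6)) + (5/8 - 2*334) = (-161936 + 36 - 690) + (5/8 - 668) = -162590 - 5339/8 = -1306059/8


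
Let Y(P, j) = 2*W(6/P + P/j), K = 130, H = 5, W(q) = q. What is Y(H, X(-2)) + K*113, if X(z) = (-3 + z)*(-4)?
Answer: 146929/10 ≈ 14693.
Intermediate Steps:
X(z) = 12 - 4*z
Y(P, j) = 12/P + 2*P/j (Y(P, j) = 2*(6/P + P/j) = 12/P + 2*P/j)
Y(H, X(-2)) + K*113 = (12/5 + 2*5/(12 - 4*(-2))) + 130*113 = (12*(⅕) + 2*5/(12 + 8)) + 14690 = (12/5 + 2*5/20) + 14690 = (12/5 + 2*5*(1/20)) + 14690 = (12/5 + ½) + 14690 = 29/10 + 14690 = 146929/10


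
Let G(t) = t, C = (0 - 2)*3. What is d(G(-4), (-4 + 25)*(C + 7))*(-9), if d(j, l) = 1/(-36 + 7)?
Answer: 9/29 ≈ 0.31034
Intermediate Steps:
C = -6 (C = -2*3 = -6)
d(j, l) = -1/29 (d(j, l) = 1/(-29) = -1/29)
d(G(-4), (-4 + 25)*(C + 7))*(-9) = -1/29*(-9) = 9/29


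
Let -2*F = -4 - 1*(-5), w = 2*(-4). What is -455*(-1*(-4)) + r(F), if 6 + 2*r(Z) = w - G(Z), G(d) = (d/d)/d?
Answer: -1826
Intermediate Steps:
G(d) = 1/d
w = -8
F = -1/2 (F = -(-4 - 1*(-5))/2 = -(-4 + 5)/2 = -1/2*1 = -1/2 ≈ -0.50000)
r(Z) = -7 - 1/(2*Z) (r(Z) = -3 + (-8 - 1/Z)/2 = -3 + (-4 - 1/(2*Z)) = -7 - 1/(2*Z))
-455*(-1*(-4)) + r(F) = -455*(-1*(-4)) + (-7 - 1/(2*(-1/2))) = -1820 + (-7 - 1/2*(-2)) = -455*4 + (-7 + 1) = -1820 - 6 = -1826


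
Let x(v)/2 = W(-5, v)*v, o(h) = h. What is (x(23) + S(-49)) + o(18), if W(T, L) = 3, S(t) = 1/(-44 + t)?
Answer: 14507/93 ≈ 155.99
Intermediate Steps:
x(v) = 6*v (x(v) = 2*(3*v) = 6*v)
(x(23) + S(-49)) + o(18) = (6*23 + 1/(-44 - 49)) + 18 = (138 + 1/(-93)) + 18 = (138 - 1/93) + 18 = 12833/93 + 18 = 14507/93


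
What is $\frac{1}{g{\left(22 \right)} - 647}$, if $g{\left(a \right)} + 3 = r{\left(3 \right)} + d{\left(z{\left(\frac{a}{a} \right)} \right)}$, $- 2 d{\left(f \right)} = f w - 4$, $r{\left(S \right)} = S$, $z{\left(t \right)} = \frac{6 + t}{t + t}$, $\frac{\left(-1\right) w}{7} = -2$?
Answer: $- \frac{2}{1339} \approx -0.0014937$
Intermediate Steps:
$w = 14$ ($w = \left(-7\right) \left(-2\right) = 14$)
$z{\left(t \right)} = \frac{6 + t}{2 t}$
$d{\left(f \right)} = 2 - 7 f$ ($d{\left(f \right)} = - \frac{f 14 - 4}{2} = - \frac{14 f - 4}{2} = - \frac{-4 + 14 f}{2} = 2 - 7 f$)
$g{\left(a \right)} = - \frac{45}{2}$ ($g{\left(a \right)} = -3 + \left(3 + \left(2 - 7 \frac{6 + \frac{a}{a}}{2 \frac{a}{a}}\right)\right) = -3 + \left(3 + \left(2 - 7 \frac{6 + 1}{2 \cdot 1}\right)\right) = -3 + \left(3 + \left(2 - 7 \cdot \frac{1}{2} \cdot 1 \cdot 7\right)\right) = -3 + \left(3 + \left(2 - \frac{49}{2}\right)\right) = -3 + \left(3 - \frac{45}{2}\right) = -3 - \frac{39}{2} = - \frac{45}{2}$)
$\frac{1}{g{\left(22 \right)} - 647} = \frac{1}{- \frac{45}{2} - 647} = \frac{1}{- \frac{1339}{2}} = - \frac{2}{1339}$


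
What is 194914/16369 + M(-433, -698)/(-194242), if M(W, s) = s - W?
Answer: 37864822973/3179547298 ≈ 11.909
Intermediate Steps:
194914/16369 + M(-433, -698)/(-194242) = 194914/16369 + (-698 - 1*(-433))/(-194242) = 194914*(1/16369) + (-698 + 433)*(-1/194242) = 194914/16369 - 265*(-1/194242) = 194914/16369 + 265/194242 = 37864822973/3179547298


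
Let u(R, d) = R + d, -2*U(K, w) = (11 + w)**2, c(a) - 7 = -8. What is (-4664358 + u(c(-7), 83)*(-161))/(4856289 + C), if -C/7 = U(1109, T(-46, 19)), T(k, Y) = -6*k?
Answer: -9355120/10289161 ≈ -0.90922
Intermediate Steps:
c(a) = -1 (c(a) = 7 - 8 = -1)
U(K, w) = -(11 + w)**2/2
C = 576583/2 (C = -(-7)*(11 - 6*(-46))**2/2 = -(-7)*(11 + 276)**2/2 = -(-7)*287**2/2 = -(-7)*82369/2 = -7*(-82369/2) = 576583/2 ≈ 2.8829e+5)
(-4664358 + u(c(-7), 83)*(-161))/(4856289 + C) = (-4664358 + (-1 + 83)*(-161))/(4856289 + 576583/2) = (-4664358 + 82*(-161))/(10289161/2) = (-4664358 - 13202)*(2/10289161) = -4677560*2/10289161 = -9355120/10289161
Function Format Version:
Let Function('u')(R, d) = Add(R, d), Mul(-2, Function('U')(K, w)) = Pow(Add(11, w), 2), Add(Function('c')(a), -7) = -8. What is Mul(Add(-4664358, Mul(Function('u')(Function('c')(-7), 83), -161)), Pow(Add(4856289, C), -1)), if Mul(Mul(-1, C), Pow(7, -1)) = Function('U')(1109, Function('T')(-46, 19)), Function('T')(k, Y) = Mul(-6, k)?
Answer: Rational(-9355120, 10289161) ≈ -0.90922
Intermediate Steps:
Function('c')(a) = -1 (Function('c')(a) = Add(7, -8) = -1)
Function('U')(K, w) = Mul(Rational(-1, 2), Pow(Add(11, w), 2))
C = Rational(576583, 2) (C = Mul(-7, Mul(Rational(-1, 2), Pow(Add(11, Mul(-6, -46)), 2))) = Mul(-7, Mul(Rational(-1, 2), Pow(Add(11, 276), 2))) = Mul(-7, Mul(Rational(-1, 2), Pow(287, 2))) = Mul(-7, Mul(Rational(-1, 2), 82369)) = Mul(-7, Rational(-82369, 2)) = Rational(576583, 2) ≈ 2.8829e+5)
Mul(Add(-4664358, Mul(Function('u')(Function('c')(-7), 83), -161)), Pow(Add(4856289, C), -1)) = Mul(Add(-4664358, Mul(Add(-1, 83), -161)), Pow(Add(4856289, Rational(576583, 2)), -1)) = Mul(Add(-4664358, Mul(82, -161)), Pow(Rational(10289161, 2), -1)) = Mul(Add(-4664358, -13202), Rational(2, 10289161)) = Mul(-4677560, Rational(2, 10289161)) = Rational(-9355120, 10289161)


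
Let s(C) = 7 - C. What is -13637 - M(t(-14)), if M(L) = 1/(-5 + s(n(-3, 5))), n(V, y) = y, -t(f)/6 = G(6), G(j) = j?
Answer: -40910/3 ≈ -13637.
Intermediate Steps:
t(f) = -36 (t(f) = -6*6 = -36)
M(L) = -⅓ (M(L) = 1/(-5 + (7 - 1*5)) = 1/(-5 + (7 - 5)) = 1/(-5 + 2) = 1/(-3) = -⅓)
-13637 - M(t(-14)) = -13637 - 1*(-⅓) = -13637 + ⅓ = -40910/3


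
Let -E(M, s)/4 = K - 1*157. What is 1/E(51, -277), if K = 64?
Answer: 1/372 ≈ 0.0026882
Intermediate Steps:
E(M, s) = 372 (E(M, s) = -4*(64 - 1*157) = -4*(64 - 157) = -4*(-93) = 372)
1/E(51, -277) = 1/372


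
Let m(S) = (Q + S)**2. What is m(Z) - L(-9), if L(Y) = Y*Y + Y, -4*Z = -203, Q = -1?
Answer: 38449/16 ≈ 2403.1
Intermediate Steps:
Z = 203/4 (Z = -1/4*(-203) = 203/4 ≈ 50.750)
L(Y) = Y + Y**2 (L(Y) = Y**2 + Y = Y + Y**2)
m(S) = (-1 + S)**2
m(Z) - L(-9) = (-1 + 203/4)**2 - (-9)*(1 - 9) = (199/4)**2 - (-9)*(-8) = 39601/16 - 1*72 = 39601/16 - 72 = 38449/16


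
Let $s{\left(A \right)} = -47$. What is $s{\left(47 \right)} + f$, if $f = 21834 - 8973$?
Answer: $12814$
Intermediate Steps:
$f = 12861$ ($f = 21834 - 8973 = 12861$)
$s{\left(47 \right)} + f = -47 + 12861 = 12814$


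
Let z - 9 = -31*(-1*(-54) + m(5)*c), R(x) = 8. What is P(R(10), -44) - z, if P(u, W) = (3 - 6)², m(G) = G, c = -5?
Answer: 899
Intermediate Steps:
P(u, W) = 9 (P(u, W) = (-3)² = 9)
z = -890 (z = 9 - 31*(-1*(-54) + 5*(-5)) = 9 - 31*(54 - 25) = 9 - 31*29 = 9 - 899 = -890)
P(R(10), -44) - z = 9 - 1*(-890) = 9 + 890 = 899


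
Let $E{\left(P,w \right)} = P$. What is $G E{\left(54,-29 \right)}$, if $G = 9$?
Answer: $486$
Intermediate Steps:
$G E{\left(54,-29 \right)} = 9 \cdot 54 = 486$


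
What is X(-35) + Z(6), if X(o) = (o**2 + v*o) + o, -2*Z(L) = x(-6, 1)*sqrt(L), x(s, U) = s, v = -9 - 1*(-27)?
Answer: 560 + 3*sqrt(6) ≈ 567.35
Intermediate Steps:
v = 18 (v = -9 + 27 = 18)
Z(L) = 3*sqrt(L) (Z(L) = -(-3)*sqrt(L) = 3*sqrt(L))
X(o) = o**2 + 19*o (X(o) = (o**2 + 18*o) + o = o**2 + 19*o)
X(-35) + Z(6) = -35*(19 - 35) + 3*sqrt(6) = -35*(-16) + 3*sqrt(6) = 560 + 3*sqrt(6)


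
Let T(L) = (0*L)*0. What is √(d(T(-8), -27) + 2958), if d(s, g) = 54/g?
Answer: 2*√739 ≈ 54.369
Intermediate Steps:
T(L) = 0 (T(L) = 0*0 = 0)
√(d(T(-8), -27) + 2958) = √(54/(-27) + 2958) = √(54*(-1/27) + 2958) = √(-2 + 2958) = √2956 = 2*√739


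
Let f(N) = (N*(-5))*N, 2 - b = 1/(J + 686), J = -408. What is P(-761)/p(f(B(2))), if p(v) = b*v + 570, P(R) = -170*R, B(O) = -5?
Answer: 7192972/17817 ≈ 403.71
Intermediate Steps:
b = 555/278 (b = 2 - 1/(-408 + 686) = 2 - 1/278 = 555/278 ≈ 1.9964)
f(N) = -5*N² (f(N) = (-5*N)*N = -5*N²)
p(v) = 570 + 555*v/278 (p(v) = 555*v/278 + 570 = 570 + 555*v/278)
P(-761)/p(f(B(2))) = (-170*(-761))/(570 + 555*(-5*(-5)²)/278) = 129370/(570 + 555*(-5*25)/278) = 129370/(570 + (555/278)*(-125)) = 129370/(570 - 69375/278) = 129370/(89085/278) = 129370*(278/89085) = 7192972/17817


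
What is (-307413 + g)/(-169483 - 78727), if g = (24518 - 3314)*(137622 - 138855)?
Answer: 5290389/49642 ≈ 106.57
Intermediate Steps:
g = -26144532 (g = 21204*(-1233) = -26144532)
(-307413 + g)/(-169483 - 78727) = (-307413 - 26144532)/(-169483 - 78727) = -26451945/(-248210) = -26451945*(-1/248210) = 5290389/49642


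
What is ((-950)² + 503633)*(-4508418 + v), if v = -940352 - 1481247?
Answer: -9744525594261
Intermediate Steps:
v = -2421599
((-950)² + 503633)*(-4508418 + v) = ((-950)² + 503633)*(-4508418 - 2421599) = (902500 + 503633)*(-6930017) = 1406133*(-6930017) = -9744525594261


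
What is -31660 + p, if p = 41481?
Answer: 9821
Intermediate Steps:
-31660 + p = -31660 + 41481 = 9821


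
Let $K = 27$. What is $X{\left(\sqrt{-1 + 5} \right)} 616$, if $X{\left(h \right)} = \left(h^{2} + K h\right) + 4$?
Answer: $38192$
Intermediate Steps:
$X{\left(h \right)} = 4 + h^{2} + 27 h$ ($X{\left(h \right)} = \left(h^{2} + 27 h\right) + 4 = 4 + h^{2} + 27 h$)
$X{\left(\sqrt{-1 + 5} \right)} 616 = \left(4 + \left(\sqrt{-1 + 5}\right)^{2} + 27 \sqrt{-1 + 5}\right) 616 = \left(4 + \left(\sqrt{4}\right)^{2} + 27 \sqrt{4}\right) 616 = \left(4 + 2^{2} + 27 \cdot 2\right) 616 = \left(4 + 4 + 54\right) 616 = 62 \cdot 616 = 38192$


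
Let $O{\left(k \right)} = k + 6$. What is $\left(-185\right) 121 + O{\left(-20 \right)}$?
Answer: $-22399$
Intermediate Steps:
$O{\left(k \right)} = 6 + k$
$\left(-185\right) 121 + O{\left(-20 \right)} = \left(-185\right) 121 + \left(6 - 20\right) = -22385 - 14 = -22399$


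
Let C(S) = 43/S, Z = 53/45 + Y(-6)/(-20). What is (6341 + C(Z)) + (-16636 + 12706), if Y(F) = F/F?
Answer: 497173/203 ≈ 2449.1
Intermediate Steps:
Y(F) = 1
Z = 203/180 (Z = 53/45 + 1/(-20) = 53*(1/45) + 1*(-1/20) = 53/45 - 1/20 = 203/180 ≈ 1.1278)
(6341 + C(Z)) + (-16636 + 12706) = (6341 + 43/(203/180)) + (-16636 + 12706) = (6341 + 43*(180/203)) - 3930 = (6341 + 7740/203) - 3930 = 1294963/203 - 3930 = 497173/203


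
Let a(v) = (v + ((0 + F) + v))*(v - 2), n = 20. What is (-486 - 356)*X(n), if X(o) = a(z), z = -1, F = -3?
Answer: -12630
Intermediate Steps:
a(v) = (-3 + 2*v)*(-2 + v) (a(v) = (v + ((0 - 3) + v))*(v - 2) = (v + (-3 + v))*(-2 + v) = (-3 + 2*v)*(-2 + v))
X(o) = 15 (X(o) = 6 - 7*(-1) + 2*(-1)² = 6 + 7 + 2*1 = 6 + 7 + 2 = 15)
(-486 - 356)*X(n) = (-486 - 356)*15 = -842*15 = -12630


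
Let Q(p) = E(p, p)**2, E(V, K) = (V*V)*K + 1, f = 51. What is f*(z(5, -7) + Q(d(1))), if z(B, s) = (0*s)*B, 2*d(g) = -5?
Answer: 698139/64 ≈ 10908.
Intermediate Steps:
d(g) = -5/2 (d(g) = (1/2)*(-5) = -5/2)
E(V, K) = 1 + K*V**2 (E(V, K) = V**2*K + 1 = K*V**2 + 1 = 1 + K*V**2)
z(B, s) = 0 (z(B, s) = 0*B = 0)
Q(p) = (1 + p**3)**2 (Q(p) = (1 + p*p**2)**2 = (1 + p**3)**2)
f*(z(5, -7) + Q(d(1))) = 51*(0 + (1 + (-5/2)**3)**2) = 51*(0 + (1 - 125/8)**2) = 51*(0 + (-117/8)**2) = 51*(0 + 13689/64) = 51*(13689/64) = 698139/64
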